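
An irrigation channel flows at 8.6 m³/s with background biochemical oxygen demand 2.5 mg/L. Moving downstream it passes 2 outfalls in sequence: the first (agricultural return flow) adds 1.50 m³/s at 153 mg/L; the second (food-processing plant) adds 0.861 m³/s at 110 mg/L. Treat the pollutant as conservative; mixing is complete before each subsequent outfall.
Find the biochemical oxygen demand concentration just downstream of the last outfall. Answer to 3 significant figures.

31.5 mg/L

Below outfall 1: Q → 10.10 m³/s, C = (8.600·2.500 + 1.500·153.0)/10.10 = 24.85 mg/L.
Below outfall 2: Q → 10.96 m³/s, C = (10.10·24.85 + 0.8610·110.0)/10.96 = 31.54 mg/L.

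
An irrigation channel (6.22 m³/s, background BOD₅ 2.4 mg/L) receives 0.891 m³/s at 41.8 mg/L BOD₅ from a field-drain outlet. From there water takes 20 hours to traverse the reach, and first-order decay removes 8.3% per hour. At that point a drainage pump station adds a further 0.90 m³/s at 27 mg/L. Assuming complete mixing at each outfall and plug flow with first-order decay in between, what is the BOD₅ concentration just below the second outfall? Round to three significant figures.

Mixed concentration C = ΣQC/ΣQ = (6.220·2.400 + 0.8910·41.80) / 7.111 = 52.17/7.111 = 7.337 mg/L; combined flow 7.111 m³/s.
8.3%/h lost → k = −ln(1 − 0.083) = 0.08665 h⁻¹.
Applying C = C₀e^(−kt): 7.337 × 0.1768 = 1.297 mg/L.
At the second outfall, C = (7.111·1.297 + 0.9000·27.00) / (7.111 + 0.9000) = 4.184 mg/L.

4.18 mg/L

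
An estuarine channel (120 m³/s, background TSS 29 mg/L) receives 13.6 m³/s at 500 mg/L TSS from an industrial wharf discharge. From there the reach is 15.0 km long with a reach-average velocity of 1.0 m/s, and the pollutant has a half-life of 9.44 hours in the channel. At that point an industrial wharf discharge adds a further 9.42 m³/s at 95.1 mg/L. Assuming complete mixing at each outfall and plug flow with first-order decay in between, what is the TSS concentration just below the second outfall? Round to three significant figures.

59.2 mg/L

Mixed concentration C = ΣQC/ΣQ = (120.0·29.00 + 13.60·500.0) / 133.6 = 10280/133.6 = 76.95 mg/L; combined flow 133.6 m³/s.
Travel time t = 15.0·1000 / 1.0 = 15000 s = 4.167 h.
Half-life 9.44 h → k = ln 2 / 9.44 = 0.07343 h⁻¹ = 1.762 d⁻¹.
Applying C = C₀e^(−kt): 76.95 × 0.7364 = 56.67 mg/L.
At the second outfall, C = (133.6·56.67 + 9.420·95.10) / (133.6 + 9.420) = 59.20 mg/L.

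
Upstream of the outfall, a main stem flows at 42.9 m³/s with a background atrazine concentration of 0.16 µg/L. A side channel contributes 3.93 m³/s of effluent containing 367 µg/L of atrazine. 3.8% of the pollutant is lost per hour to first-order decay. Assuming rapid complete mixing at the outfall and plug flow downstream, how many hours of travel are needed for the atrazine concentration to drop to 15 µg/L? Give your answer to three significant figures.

18.7 h

Flow-weighted average: C = (42.90·0.1600 + 3.930·367.0) / 46.83 = 1449/46.83 = 30.95 µg/L.
3.8%/h lost → k = −ln(1 − 0.038) = 0.03874 h⁻¹.
30.95·exp(−k·t) = 15 → t = ln(30.95/15)/k = 67290 s = 18.69 h.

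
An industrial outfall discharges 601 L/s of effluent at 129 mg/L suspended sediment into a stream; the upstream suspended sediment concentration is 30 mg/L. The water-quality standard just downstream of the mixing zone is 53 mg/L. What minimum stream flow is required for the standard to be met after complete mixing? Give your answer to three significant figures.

1990 L/s

Set C_mix = 53: (Q·30.00 + 601.0·129.0) / (Q + 601.0) = 53
→ Q = 601.0·(129.0 − 53)/(53 − 30.00) = 1986 L/s.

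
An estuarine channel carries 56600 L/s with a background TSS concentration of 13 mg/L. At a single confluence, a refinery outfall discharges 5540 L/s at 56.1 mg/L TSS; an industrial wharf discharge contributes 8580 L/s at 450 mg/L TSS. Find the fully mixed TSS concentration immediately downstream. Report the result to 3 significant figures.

69.4 mg/L

Conservation of mass: C = (56600·13.00 + 5540·56.10 + 8580·450.0) / 70720 = 4908000/70720 = 69.39 mg/L.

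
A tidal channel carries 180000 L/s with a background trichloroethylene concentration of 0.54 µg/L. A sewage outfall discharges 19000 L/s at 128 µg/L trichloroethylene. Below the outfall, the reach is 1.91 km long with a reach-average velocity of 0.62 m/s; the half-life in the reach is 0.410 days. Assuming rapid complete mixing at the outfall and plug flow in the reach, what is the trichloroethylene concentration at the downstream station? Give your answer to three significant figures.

Mixed concentration C = ΣQC/ΣQ = (180000·0.5400 + 19000·128.0) / 199000 = 2529000/199000 = 12.71 µg/L.
Travel time t = 1.91·1000 / 0.62 = 3081 s = 0.8557 h.
Half-life 0.410 d → k = ln 2 / 0.410 = 1.691 d⁻¹.
Applying C = C₀e^(−kt): 12.71 × 0.9415 = 11.97 µg/L.

12.0 µg/L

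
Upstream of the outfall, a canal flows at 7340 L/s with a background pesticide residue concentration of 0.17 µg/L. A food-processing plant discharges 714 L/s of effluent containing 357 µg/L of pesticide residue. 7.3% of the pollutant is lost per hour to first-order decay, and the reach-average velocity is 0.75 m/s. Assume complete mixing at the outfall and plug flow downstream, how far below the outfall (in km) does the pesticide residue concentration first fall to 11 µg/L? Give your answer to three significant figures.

37.8 km

Mass balance: C = (7340·0.1700 + 714.0·357.0) / 8054 = 256100/8054 = 31.80 µg/L.
7.3%/h lost → k = −ln(1 − 0.073) = 0.07580 h⁻¹.
Set 31.80·exp(−k·t) = 11 → t = ln(31.80/11)/k = 50420 s = 14.01 h.
Distance = v·t = 0.75·50420 = 37820 m = 37.82 km.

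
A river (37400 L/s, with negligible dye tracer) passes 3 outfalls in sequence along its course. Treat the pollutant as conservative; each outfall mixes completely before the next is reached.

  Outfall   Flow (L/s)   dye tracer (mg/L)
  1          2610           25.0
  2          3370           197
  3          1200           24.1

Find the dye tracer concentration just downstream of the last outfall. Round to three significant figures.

Below outfall 1: Q → 40010 L/s, C = (37400·0 + 2610·25.00)/40010 = 1.631 mg/L.
Below outfall 2: Q → 43380 L/s, C = (40010·1.631 + 3370·197.0)/43380 = 16.81 mg/L.
Below outfall 3: Q → 44580 L/s, C = (43380·16.81 + 1200·24.10)/44580 = 17.00 mg/L.

17.0 mg/L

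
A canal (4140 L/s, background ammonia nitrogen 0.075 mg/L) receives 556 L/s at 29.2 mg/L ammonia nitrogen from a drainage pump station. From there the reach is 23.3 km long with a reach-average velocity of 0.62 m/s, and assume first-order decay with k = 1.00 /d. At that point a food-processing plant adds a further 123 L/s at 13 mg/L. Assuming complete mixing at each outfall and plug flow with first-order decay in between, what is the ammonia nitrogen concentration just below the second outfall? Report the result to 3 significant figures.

After mixing, C = (4140·0.07500 + 556.0·29.20) / 4696 = 16550/4696 = 3.523 mg/L; combined flow 4696 L/s.
Travel time t = 23.3·1000 / 0.62 = 37580 s = 10.44 h.
Applying C = C₀e^(−kt): 3.523 × 0.6473 = 2.281 mg/L.
At the second outfall, C = (4696·2.281 + 123.0·13.00) / (4696 + 123.0) = 2.554 mg/L.

2.55 mg/L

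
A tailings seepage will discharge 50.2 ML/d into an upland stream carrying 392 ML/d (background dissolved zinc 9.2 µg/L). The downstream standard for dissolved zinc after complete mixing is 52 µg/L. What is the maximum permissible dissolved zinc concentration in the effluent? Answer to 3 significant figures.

At the limit, (Qr·Cr + Qe·Cₑ)/(Qr + Qe) = 52:
Cₑ = (442.2·52 − 392.0·9.200) / 50.20 = 386.2 µg/L.

386 µg/L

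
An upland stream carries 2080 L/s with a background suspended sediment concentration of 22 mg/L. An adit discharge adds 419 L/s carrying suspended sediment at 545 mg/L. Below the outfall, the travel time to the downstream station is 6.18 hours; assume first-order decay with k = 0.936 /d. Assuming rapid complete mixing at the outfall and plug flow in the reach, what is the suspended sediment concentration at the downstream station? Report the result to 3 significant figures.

Conservation of mass: C = (2080·22.00 + 419.0·545.0) / 2499 = 274100/2499 = 109.7 mg/L.
Decay over the reach: 109.7·exp(−kt) = 109.7·0.7858 = 86.20 mg/L.

86.2 mg/L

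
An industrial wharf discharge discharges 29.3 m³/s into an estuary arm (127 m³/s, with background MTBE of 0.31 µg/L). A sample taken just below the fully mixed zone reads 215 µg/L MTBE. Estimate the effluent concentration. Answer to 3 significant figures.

1150 µg/L

Mass balance: 127.0·0.3100 + 29.30·Cₑ = 156.3·215.0
→ Cₑ = (156.3·215.0 − 127.0·0.3100) / 29.30 = 1146 µg/L.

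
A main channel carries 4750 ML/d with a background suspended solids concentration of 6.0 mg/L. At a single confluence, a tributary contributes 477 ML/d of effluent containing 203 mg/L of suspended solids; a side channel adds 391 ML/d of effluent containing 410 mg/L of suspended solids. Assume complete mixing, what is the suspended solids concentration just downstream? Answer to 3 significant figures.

Mixed concentration C = ΣQC/ΣQ = (4750·6.000 + 477.0·203.0 + 391.0·410.0) / 5618 = 285600/5618 = 50.84 mg/L.

50.8 mg/L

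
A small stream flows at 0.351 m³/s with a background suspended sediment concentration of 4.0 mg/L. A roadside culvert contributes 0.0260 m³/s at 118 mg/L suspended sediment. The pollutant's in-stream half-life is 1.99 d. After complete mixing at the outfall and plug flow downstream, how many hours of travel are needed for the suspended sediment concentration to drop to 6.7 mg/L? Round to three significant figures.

39.4 h

Flow-weighted average: C = (0.3510·4.000 + 0.02600·118.0) / 0.3770 = 4.472/0.3770 = 11.86 mg/L.
Half-life 1.99 d → k = ln 2 / 1.99 = 0.3483 d⁻¹.
11.86·exp(−k·t) = 6.7 → t = ln(11.86/6.7)/k = 141700 s = 39.36 h.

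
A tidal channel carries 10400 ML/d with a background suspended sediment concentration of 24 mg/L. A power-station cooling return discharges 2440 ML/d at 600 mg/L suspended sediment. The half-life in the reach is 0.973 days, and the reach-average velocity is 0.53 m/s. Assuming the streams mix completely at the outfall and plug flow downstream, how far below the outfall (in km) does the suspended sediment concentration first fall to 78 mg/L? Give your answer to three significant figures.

34.5 km

Flow-weighted average: C = (10400·24.00 + 2440·600.0) / 12840 = 1714000/12840 = 133.5 mg/L.
Half-life 0.973 d → k = ln 2 / 0.973 = 0.7124 d⁻¹.
Set 133.5·exp(−k·t) = 78 → t = ln(133.5/78)/k = 65140 s = 18.09 h.
Distance = v·t = 0.53·65140 = 34520 m = 34.52 km.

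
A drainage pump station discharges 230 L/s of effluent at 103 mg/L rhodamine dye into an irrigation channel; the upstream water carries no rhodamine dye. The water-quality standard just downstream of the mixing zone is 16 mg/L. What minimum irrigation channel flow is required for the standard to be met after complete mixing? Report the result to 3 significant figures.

1250 L/s

Set C_mix = 16: (Q·0 + 230.0·103.0) / (Q + 230.0) = 16
→ Q = 230.0·(103.0 − 16)/(16 − 0) = 1251 L/s.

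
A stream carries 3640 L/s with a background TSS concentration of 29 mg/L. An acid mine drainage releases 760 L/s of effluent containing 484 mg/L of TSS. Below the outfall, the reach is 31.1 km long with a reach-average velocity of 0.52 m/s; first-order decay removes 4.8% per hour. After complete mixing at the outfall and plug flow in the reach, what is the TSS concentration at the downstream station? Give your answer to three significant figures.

Mass balance: C = (3640·29.00 + 760.0·484.0) / 4400 = 473400/4400 = 107.6 mg/L.
Travel time t = 31.1·1000 / 0.52 = 59810 s = 16.61 h.
4.8%/h lost → k = −ln(1 − 0.048) = 0.04919 h⁻¹.
Applying C = C₀e^(−kt): 107.6 × 0.4417 = 47.52 mg/L.

47.5 mg/L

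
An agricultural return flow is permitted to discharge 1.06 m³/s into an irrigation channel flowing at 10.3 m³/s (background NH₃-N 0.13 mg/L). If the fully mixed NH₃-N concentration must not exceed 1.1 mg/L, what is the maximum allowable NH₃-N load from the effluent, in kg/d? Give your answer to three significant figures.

Mass balance at the limit: 10.30·0.1300 + 1.060·Cₑ = 11.36·1.1 → Cₑ = 10.53 mg/L.
Load = 1.060 m³/s × 10.53 g/m³ × 86 400 s/d = 964.0 kg/d.

964 kg/d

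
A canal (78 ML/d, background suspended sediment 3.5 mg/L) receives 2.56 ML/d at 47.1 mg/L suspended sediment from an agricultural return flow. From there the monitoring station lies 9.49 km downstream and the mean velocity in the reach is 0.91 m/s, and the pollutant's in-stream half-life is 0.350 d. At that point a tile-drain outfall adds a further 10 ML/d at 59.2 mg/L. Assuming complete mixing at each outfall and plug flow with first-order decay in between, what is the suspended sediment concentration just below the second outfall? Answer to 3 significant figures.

9.96 mg/L

Flow-weighted average: C = (78.00·3.500 + 2.560·47.10) / 80.56 = 393.6/80.56 = 4.886 mg/L; combined flow 80.56 ML/d.
Travel time t = 9.49·1000 / 0.91 = 10430 s = 2.897 h.
Half-life 0.350 d → k = ln 2 / 0.350 = 1.980 d⁻¹.
Applying C = C₀e^(−kt): 4.886 × 0.7874 = 3.847 mg/L.
At the second outfall, C = (80.56·3.847 + 10.00·59.20) / (80.56 + 10.00) = 9.959 mg/L.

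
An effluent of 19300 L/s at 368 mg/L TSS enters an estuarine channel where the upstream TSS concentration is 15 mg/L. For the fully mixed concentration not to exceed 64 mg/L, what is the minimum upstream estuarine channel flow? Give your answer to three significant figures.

120000 L/s

Set C_mix = 64: (Q·15.00 + 19300·368.0) / (Q + 19300) = 64
→ Q = 19300·(368.0 − 64)/(64 − 15.00) = 119700 L/s.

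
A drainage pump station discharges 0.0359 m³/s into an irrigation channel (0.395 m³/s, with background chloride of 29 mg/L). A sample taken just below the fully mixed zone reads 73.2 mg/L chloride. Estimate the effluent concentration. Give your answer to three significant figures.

Mass balance: 0.3950·29.00 + 0.03590·Cₑ = 0.4309·73.20
→ Cₑ = (0.4309·73.20 − 0.3950·29.00) / 0.03590 = 559.5 mg/L.

560 mg/L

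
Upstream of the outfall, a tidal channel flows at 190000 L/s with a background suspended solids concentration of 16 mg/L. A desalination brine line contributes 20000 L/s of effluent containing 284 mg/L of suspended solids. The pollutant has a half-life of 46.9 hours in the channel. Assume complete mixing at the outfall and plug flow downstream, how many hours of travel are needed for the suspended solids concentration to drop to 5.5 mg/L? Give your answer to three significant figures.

137 h

Mass balance: C = (190000·16.00 + 20000·284.0) / 210000 = 8720000/210000 = 41.52 mg/L.
Half-life 46.9 h → k = ln 2 / 46.9 = 0.01478 h⁻¹ = 0.3547 d⁻¹.
41.52·exp(−k·t) = 5.5 → t = ln(41.52/5.5)/k = 492400 s = 136.8 h.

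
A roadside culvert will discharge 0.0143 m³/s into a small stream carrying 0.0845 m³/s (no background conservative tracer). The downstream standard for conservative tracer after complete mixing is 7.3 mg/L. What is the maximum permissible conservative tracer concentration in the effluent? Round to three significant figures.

50.4 mg/L

At the limit, (Qr·Cr + Qe·Cₑ)/(Qr + Qe) = 7.3:
Cₑ = (0.09880·7.3 − 0.08450·0) / 0.01430 = 50.44 mg/L.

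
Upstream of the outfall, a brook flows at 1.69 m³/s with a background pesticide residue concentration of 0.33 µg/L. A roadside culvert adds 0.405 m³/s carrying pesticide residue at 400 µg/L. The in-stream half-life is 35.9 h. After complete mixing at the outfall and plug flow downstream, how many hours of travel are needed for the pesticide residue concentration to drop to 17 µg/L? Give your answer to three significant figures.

After mixing, C = (1.690·0.3300 + 0.4050·400.0) / 2.095 = 162.6/2.095 = 77.59 µg/L.
Half-life 35.9 h → k = ln 2 / 35.9 = 0.01931 h⁻¹ = 0.4634 d⁻¹.
77.59·exp(−k·t) = 17 → t = ln(77.59/17)/k = 283100 s = 78.64 h.

78.6 h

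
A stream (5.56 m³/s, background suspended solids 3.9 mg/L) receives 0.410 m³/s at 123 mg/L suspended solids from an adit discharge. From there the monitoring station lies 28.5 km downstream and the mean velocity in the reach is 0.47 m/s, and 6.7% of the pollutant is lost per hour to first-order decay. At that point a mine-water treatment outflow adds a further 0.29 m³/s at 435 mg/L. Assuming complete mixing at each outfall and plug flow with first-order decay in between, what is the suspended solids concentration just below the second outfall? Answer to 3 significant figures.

23.7 mg/L

Flow-weighted average: C = (5.560·3.900 + 0.4100·123.0) / 5.970 = 72.11/5.970 = 12.08 mg/L; combined flow 5.970 m³/s.
Travel time t = 28.5·1000 / 0.47 = 60640 s = 16.84 h.
6.7%/h lost → k = −ln(1 − 0.067) = 0.06935 h⁻¹.
After decay, C = 12.08 × e^(−kt) = 12.08 × 0.3109 = 3.756 mg/L.
At the second outfall, C = (5.970·3.756 + 0.2900·435.0) / (5.970 + 0.2900) = 23.73 mg/L.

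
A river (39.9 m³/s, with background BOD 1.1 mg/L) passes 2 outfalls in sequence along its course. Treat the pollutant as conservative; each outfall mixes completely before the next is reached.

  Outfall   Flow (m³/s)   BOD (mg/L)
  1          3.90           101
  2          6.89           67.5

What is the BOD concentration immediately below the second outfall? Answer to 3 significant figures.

17.8 mg/L

Below outfall 1: Q → 43.80 m³/s, C = (39.90·1.100 + 3.900·101.0)/43.80 = 9.995 mg/L.
Below outfall 2: Q → 50.69 m³/s, C = (43.80·9.995 + 6.890·67.50)/50.69 = 17.81 mg/L.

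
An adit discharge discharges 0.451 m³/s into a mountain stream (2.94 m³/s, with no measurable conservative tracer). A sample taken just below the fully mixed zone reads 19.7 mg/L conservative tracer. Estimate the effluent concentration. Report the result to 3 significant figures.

Mass balance: 2.940·0 + 0.4510·Cₑ = 3.391·19.70
→ Cₑ = (3.391·19.70 − 2.940·0) / 0.4510 = 148.1 mg/L.

148 mg/L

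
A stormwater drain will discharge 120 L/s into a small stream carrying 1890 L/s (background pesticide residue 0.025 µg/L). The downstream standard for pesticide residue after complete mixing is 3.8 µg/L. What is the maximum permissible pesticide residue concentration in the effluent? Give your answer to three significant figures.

At the limit, (Qr·Cr + Qe·Cₑ)/(Qr + Qe) = 3.8:
Cₑ = (2010·3.8 − 1890·0.02500) / 120.0 = 63.26 µg/L.

63.3 µg/L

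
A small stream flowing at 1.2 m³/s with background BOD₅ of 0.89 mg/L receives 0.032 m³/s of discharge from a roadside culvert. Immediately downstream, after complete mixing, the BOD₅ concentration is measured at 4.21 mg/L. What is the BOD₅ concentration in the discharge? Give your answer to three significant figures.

Mass balance: 1.200·0.8900 + 0.03200·Cₑ = 1.232·4.210
→ Cₑ = (1.232·4.210 − 1.200·0.8900) / 0.03200 = 128.7 mg/L.

129 mg/L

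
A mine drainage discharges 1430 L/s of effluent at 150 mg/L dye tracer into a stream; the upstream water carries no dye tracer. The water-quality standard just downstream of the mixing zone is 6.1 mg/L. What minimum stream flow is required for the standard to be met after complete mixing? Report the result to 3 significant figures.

33700 L/s

Set C_mix = 6.1: (Q·0 + 1430·150.0) / (Q + 1430) = 6.1
→ Q = 1430·(150.0 − 6.1)/(6.1 − 0) = 33730 L/s.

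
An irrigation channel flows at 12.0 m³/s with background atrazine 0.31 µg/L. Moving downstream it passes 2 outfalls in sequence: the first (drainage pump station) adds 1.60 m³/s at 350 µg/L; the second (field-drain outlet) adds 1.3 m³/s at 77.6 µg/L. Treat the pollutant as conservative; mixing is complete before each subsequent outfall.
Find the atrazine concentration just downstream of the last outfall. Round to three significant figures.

Below outfall 1: Q → 13.60 m³/s, C = (12.00·0.3100 + 1.600·350.0)/13.60 = 41.45 µg/L.
Below outfall 2: Q → 14.90 m³/s, C = (13.60·41.45 + 1.300·77.60)/14.90 = 44.60 µg/L.

44.6 µg/L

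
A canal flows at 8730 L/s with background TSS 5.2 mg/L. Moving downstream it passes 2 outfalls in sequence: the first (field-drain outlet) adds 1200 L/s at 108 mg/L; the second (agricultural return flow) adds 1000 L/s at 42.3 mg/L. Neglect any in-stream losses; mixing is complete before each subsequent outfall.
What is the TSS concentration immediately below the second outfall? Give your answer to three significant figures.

19.9 mg/L

After outfall 1: Q = 8730 + 1200 = 9930 L/s; C = (8730·5.200 + 1200·108.0)/9930 = 17.62 mg/L.
After outfall 2: Q = 9930 + 1000 = 10930 L/s; C = (9930·17.62 + 1000·42.30)/10930 = 19.88 mg/L.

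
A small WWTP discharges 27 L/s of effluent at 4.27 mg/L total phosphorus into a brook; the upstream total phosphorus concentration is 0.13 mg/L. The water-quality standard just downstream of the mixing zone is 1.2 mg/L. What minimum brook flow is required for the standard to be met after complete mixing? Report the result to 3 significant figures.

Set C_mix = 1.2: (Q·0.1300 + 27.00·4.270) / (Q + 27.00) = 1.2
→ Q = 27.00·(4.270 − 1.2)/(1.2 − 0.1300) = 77.47 L/s.

77.5 L/s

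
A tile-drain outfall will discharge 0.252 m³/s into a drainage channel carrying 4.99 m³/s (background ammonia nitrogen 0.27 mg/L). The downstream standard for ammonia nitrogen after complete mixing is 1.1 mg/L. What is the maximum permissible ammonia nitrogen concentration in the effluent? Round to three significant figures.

At the limit, (Qr·Cr + Qe·Cₑ)/(Qr + Qe) = 1.1:
Cₑ = (5.242·1.1 − 4.990·0.2700) / 0.2520 = 17.54 mg/L.

17.5 mg/L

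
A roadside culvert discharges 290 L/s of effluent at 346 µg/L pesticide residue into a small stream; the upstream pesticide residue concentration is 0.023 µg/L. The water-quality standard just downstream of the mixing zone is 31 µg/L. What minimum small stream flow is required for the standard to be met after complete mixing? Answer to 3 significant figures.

2950 L/s

Set C_mix = 31: (Q·0.02300 + 290.0·346.0) / (Q + 290.0) = 31
→ Q = 290.0·(346.0 − 31)/(31 − 0.02300) = 2949 L/s.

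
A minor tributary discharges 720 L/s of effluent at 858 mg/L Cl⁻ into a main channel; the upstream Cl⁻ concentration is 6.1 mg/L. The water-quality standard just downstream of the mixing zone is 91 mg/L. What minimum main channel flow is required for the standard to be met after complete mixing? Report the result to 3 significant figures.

Set C_mix = 91: (Q·6.100 + 720.0·858.0) / (Q + 720.0) = 91
→ Q = 720.0·(858.0 − 91)/(91 − 6.100) = 6505 L/s.

6500 L/s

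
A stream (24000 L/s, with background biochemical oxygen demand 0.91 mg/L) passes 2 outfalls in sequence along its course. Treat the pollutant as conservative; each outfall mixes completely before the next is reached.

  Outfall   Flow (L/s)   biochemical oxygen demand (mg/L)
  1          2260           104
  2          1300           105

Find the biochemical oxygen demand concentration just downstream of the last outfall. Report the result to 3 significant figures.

14.3 mg/L

After outfall 1: Q = 24000 + 2260 = 26260 L/s; C = (24000·0.9100 + 2260·104.0)/26260 = 9.782 mg/L.
After outfall 2: Q = 26260 + 1300 = 27560 L/s; C = (26260·9.782 + 1300·105.0)/27560 = 14.27 mg/L.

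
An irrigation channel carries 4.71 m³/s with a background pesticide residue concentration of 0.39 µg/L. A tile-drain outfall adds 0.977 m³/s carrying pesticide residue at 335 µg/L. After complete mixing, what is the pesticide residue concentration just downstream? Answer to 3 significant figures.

Mass balance: C = (4.710·0.3900 + 0.9770·335.0) / 5.687 = 329.1/5.687 = 57.87 µg/L.

57.9 µg/L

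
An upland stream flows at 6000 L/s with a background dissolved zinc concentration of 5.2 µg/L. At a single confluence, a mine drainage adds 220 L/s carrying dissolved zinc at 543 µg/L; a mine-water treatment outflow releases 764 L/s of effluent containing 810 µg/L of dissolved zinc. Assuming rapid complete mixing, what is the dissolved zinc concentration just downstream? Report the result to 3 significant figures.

110 µg/L

Conservation of mass: C = (6000·5.200 + 220.0·543.0 + 764.0·810.0) / 6984 = 769500/6984 = 110.2 µg/L.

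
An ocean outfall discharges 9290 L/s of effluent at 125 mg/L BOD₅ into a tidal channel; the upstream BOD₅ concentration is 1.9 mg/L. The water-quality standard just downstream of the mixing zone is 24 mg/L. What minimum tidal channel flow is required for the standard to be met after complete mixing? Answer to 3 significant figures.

42500 L/s

Set C_mix = 24: (Q·1.900 + 9290·125.0) / (Q + 9290) = 24
→ Q = 9290·(125.0 − 24)/(24 − 1.900) = 42460 L/s.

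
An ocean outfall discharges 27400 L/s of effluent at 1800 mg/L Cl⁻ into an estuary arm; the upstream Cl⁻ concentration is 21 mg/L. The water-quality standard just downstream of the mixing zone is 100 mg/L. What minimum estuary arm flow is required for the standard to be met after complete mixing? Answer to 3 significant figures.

590000 L/s

Set C_mix = 100: (Q·21.00 + 27400·1800) / (Q + 27400) = 100
→ Q = 27400·(1800 − 100)/(100 − 21.00) = 589600 L/s.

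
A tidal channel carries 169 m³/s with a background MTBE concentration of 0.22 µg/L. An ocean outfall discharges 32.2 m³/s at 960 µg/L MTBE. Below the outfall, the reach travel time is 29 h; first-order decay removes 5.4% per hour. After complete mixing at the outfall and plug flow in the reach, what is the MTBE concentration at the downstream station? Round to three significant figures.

Mass balance: C = (169.0·0.2200 + 32.20·960.0) / 201.2 = 30950/201.2 = 153.8 µg/L.
5.4%/h lost → k = −ln(1 − 0.054) = 0.05551 h⁻¹.
First-order decay: C = 153.8·exp(−k·t) = 153.8·0.1999 = 30.75 µg/L.

30.8 µg/L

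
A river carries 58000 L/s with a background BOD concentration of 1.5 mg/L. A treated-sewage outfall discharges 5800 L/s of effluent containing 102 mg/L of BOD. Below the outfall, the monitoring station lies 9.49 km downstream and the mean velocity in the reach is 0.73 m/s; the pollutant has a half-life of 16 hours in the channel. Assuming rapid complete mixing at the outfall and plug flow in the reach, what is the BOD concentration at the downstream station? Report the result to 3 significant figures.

Conservation of mass: C = (58000·1.500 + 5800·102.0) / 63800 = 678600/63800 = 10.64 mg/L.
Travel time t = 9.49·1000 / 0.73 = 13000 s = 3.611 h.
Half-life 16 h → k = ln 2 / 16 = 0.04332 h⁻¹ = 1.040 d⁻¹.
Applying C = C₀e^(−kt): 10.64 × 0.8552 = 9.096 mg/L.

9.10 mg/L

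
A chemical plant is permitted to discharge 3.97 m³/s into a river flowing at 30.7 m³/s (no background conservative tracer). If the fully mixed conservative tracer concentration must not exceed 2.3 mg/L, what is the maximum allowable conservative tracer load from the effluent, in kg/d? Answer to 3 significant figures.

Mass balance at the limit: 30.70·0 + 3.970·Cₑ = 34.67·2.3 → Cₑ = 20.09 mg/L.
Load = 3.970 m³/s × 20.09 g/m³ × 86 400 s/d = 6890 kg/d.

6890 kg/d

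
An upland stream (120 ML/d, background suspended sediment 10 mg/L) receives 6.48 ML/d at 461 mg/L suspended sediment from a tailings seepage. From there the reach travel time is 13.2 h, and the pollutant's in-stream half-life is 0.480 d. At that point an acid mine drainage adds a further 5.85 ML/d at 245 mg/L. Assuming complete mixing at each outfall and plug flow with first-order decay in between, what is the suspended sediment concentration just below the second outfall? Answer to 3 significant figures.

25.1 mg/L

Conservation of mass: C = (120.0·10.00 + 6.480·461.0) / 126.5 = 4187/126.5 = 33.11 mg/L; combined flow 126.5 ML/d.
Half-life 0.480 d → k = ln 2 / 0.480 = 1.444 d⁻¹.
After decay, C = 33.11 × e^(−kt) = 33.11 × 0.4519 = 14.96 mg/L.
At the second outfall, C = (126.5·14.96 + 5.850·245.0) / (126.5 + 5.850) = 25.13 mg/L.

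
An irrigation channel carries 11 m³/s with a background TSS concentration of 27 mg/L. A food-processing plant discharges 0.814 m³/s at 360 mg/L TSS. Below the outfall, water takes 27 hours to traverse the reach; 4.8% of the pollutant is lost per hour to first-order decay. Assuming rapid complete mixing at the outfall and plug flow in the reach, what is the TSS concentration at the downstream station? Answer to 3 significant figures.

13.2 mg/L

Conservation of mass: C = (11.00·27.00 + 0.8140·360.0) / 11.81 = 590.0/11.81 = 49.94 mg/L.
4.8%/h lost → k = −ln(1 − 0.048) = 0.04919 h⁻¹.
First-order decay: C = 49.94·exp(−k·t) = 49.94·0.2650 = 13.23 mg/L.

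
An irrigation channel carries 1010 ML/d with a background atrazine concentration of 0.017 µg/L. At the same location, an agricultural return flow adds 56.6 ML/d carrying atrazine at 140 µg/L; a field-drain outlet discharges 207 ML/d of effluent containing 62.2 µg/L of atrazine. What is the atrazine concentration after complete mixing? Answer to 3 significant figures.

16.3 µg/L

After mixing, C = (1010·0.01700 + 56.60·140.0 + 207.0·62.20) / 1274 = 20820/1274 = 16.34 µg/L.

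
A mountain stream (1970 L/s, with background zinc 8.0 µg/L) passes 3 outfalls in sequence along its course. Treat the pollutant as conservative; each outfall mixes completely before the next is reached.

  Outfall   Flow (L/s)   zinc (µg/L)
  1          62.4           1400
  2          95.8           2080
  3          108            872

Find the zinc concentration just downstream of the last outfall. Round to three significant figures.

177 µg/L

Outfall 1: combined Q = 2032 L/s; C = (1970·8.000 + 62.40·1400)/2032 = 50.74 µg/L.
Outfall 2: combined Q = 2128 L/s; C = (2032·50.74 + 95.80·2080)/2128 = 142.1 µg/L.
Outfall 3: combined Q = 2236 L/s; C = (2128·142.1 + 108.0·872.0)/2236 = 177.3 µg/L.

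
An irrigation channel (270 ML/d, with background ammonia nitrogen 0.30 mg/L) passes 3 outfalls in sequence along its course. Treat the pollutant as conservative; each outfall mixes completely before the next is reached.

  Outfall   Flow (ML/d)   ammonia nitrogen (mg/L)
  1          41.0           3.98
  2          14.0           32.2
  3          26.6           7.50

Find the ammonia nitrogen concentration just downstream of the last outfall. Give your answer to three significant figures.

2.54 mg/L

Below outfall 1: Q → 311.0 ML/d, C = (270.0·0.3000 + 41.00·3.980)/311.0 = 0.7851 mg/L.
Below outfall 2: Q → 325.0 ML/d, C = (311.0·0.7851 + 14.00·32.20)/325.0 = 2.138 mg/L.
Below outfall 3: Q → 351.6 ML/d, C = (325.0·2.138 + 26.60·7.500)/351.6 = 2.544 mg/L.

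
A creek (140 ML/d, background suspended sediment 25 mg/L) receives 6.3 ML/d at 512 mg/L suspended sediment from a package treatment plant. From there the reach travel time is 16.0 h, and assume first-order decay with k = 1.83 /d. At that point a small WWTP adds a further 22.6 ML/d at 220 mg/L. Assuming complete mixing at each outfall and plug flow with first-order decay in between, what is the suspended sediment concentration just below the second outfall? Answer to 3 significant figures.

41.2 mg/L

Conservation of mass: C = (140.0·25.00 + 6.300·512.0) / 146.3 = 6726/146.3 = 45.97 mg/L; combined flow 146.3 ML/d.
First-order decay: C = 45.97·exp(−k·t) = 45.97·0.2952 = 13.57 mg/L.
At the second outfall, C = (146.3·13.57 + 22.60·220.0) / (146.3 + 22.60) = 41.19 mg/L.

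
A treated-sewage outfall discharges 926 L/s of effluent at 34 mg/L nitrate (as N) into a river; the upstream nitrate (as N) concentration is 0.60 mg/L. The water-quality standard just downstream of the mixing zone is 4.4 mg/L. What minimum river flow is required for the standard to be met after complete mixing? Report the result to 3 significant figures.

Set C_mix = 4.4: (Q·0.6000 + 926.0·34.00) / (Q + 926.0) = 4.4
→ Q = 926.0·(34.00 − 4.4)/(4.4 − 0.6000) = 7213 L/s.

7210 L/s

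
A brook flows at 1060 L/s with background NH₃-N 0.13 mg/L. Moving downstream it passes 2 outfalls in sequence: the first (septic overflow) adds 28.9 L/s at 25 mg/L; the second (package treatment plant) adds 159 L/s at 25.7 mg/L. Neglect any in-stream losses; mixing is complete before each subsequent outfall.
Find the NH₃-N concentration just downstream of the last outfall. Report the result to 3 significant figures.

3.96 mg/L

After outfall 1: Q = 1060 + 28.90 = 1089 L/s; C = (1060·0.1300 + 28.90·25.00)/1089 = 0.7901 mg/L.
After outfall 2: Q = 1089 + 159.0 = 1248 L/s; C = (1089·0.7901 + 159.0·25.70)/1248 = 3.964 mg/L.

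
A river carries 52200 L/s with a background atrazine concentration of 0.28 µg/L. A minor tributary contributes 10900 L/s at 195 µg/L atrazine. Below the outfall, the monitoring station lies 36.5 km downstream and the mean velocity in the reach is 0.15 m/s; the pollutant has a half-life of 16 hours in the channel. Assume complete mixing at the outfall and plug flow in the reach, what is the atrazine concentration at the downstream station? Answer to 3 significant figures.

Conservation of mass: C = (52200·0.2800 + 10900·195.0) / 63100 = 2140000/63100 = 33.92 µg/L.
Travel time t = 36.5·1000 / 0.15 = 243300 s = 67.59 h.
Half-life 16 h → k = ln 2 / 16 = 0.04332 h⁻¹ = 1.040 d⁻¹.
Applying C = C₀e^(−kt): 33.92 × 0.05349 = 1.814 µg/L.

1.81 µg/L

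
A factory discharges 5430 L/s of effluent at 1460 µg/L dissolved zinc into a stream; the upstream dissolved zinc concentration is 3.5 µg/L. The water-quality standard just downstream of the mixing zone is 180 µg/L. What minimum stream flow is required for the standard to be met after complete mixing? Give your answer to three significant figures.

Set C_mix = 180: (Q·3.500 + 5430·1460) / (Q + 5430) = 180
→ Q = 5430·(1460 − 180)/(180 − 3.500) = 39380 L/s.

39400 L/s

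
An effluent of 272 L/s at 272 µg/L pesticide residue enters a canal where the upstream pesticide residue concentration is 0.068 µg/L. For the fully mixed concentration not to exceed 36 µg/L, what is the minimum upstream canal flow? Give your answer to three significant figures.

1790 L/s

Set C_mix = 36: (Q·0.06800 + 272.0·272.0) / (Q + 272.0) = 36
→ Q = 272.0·(272.0 − 36)/(36 − 0.06800) = 1786 L/s.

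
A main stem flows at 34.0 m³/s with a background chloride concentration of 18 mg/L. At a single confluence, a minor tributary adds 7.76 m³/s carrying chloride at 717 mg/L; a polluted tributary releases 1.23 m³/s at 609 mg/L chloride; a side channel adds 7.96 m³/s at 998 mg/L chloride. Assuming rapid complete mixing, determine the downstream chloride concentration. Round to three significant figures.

292 mg/L

Flow-weighted average: C = (34.00·18.00 + 7.760·717.0 + 1.230·609.0 + 7.960·998.0) / 50.95 = 14870/50.95 = 291.8 mg/L.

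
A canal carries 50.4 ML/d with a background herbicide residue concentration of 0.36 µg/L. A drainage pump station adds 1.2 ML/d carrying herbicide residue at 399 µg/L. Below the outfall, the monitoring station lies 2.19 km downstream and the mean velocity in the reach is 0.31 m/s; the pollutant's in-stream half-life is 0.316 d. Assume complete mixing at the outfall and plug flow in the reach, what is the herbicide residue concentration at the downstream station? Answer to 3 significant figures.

Mass balance: C = (50.40·0.3600 + 1.200·399.0) / 51.60 = 496.9/51.60 = 9.631 µg/L.
Travel time t = 2.19·1000 / 0.31 = 7065 s = 1.962 h.
Half-life 0.316 d → k = ln 2 / 0.316 = 2.194 d⁻¹.
Decay over the reach: 9.631·exp(−kt) = 9.631·0.8358 = 8.049 µg/L.

8.05 µg/L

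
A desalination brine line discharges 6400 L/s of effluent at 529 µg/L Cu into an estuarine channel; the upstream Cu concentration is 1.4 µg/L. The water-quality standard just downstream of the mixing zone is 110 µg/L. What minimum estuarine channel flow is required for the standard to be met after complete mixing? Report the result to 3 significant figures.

Set C_mix = 110: (Q·1.400 + 6400·529.0) / (Q + 6400) = 110
→ Q = 6400·(529.0 − 110)/(110 − 1.400) = 24690 L/s.

24700 L/s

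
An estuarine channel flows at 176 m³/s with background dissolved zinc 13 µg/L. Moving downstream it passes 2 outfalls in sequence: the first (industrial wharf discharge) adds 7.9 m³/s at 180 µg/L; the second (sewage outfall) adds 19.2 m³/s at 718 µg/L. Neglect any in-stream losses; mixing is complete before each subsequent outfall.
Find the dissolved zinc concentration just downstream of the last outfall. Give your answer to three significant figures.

86.1 µg/L

After outfall 1: Q = 176.0 + 7.900 = 183.9 m³/s; C = (176.0·13.00 + 7.900·180.0)/183.9 = 20.17 µg/L.
After outfall 2: Q = 183.9 + 19.20 = 203.1 m³/s; C = (183.9·20.17 + 19.20·718.0)/203.1 = 86.14 µg/L.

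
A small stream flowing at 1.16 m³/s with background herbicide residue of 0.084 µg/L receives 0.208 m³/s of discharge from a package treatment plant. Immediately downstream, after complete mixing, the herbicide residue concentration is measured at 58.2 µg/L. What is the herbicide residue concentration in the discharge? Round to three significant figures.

Mass balance: 1.160·0.08400 + 0.2080·Cₑ = 1.368·58.20
→ Cₑ = (1.368·58.20 − 1.160·0.08400) / 0.2080 = 382.3 µg/L.

382 µg/L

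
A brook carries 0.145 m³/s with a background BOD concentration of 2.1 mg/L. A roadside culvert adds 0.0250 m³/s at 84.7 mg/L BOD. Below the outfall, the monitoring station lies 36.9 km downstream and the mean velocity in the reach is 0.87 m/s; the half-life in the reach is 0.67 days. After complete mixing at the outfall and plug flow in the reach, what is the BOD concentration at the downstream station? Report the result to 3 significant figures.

8.57 mg/L

Mixed concentration C = ΣQC/ΣQ = (0.1450·2.100 + 0.02500·84.70) / 0.1700 = 2.422/0.1700 = 14.25 mg/L.
Travel time t = 36.9·1000 / 0.87 = 42410 s = 11.78 h.
Half-life 0.67 d → k = ln 2 / 0.67 = 1.035 d⁻¹.
After decay, C = 14.25 × e^(−kt) = 14.25 × 0.6018 = 8.574 mg/L.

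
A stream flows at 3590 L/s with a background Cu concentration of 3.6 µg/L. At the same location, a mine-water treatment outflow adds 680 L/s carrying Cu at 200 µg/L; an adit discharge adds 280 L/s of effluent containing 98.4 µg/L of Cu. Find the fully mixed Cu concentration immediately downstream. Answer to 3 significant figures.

38.8 µg/L

Conservation of mass: C = (3590·3.600 + 680.0·200.0 + 280.0·98.40) / 4550 = 176500/4550 = 38.79 µg/L.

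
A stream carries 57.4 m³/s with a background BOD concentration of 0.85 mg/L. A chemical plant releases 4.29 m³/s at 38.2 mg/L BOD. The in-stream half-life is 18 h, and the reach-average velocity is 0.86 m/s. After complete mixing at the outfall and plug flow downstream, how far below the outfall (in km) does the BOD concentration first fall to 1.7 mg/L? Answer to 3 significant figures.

56.8 km

Mass balance: C = (57.40·0.8500 + 4.290·38.20) / 61.69 = 212.7/61.69 = 3.447 mg/L.
Half-life 18 h → k = ln 2 / 18 = 0.03851 h⁻¹ = 0.9242 d⁻¹.
Set 3.447·exp(−k·t) = 1.7 → t = ln(3.447/1.7)/k = 66090 s = 18.36 h.
Distance = v·t = 0.86·66090 = 56840 m = 56.84 km.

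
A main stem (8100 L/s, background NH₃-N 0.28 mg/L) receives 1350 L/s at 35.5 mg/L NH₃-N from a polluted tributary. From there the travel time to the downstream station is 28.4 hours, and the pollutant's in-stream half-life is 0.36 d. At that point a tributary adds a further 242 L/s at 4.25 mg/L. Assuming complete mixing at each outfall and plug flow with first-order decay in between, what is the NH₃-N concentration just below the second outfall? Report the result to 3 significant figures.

0.637 mg/L

Flow-weighted average: C = (8100·0.2800 + 1350·35.50) / 9450 = 50190/9450 = 5.311 mg/L; combined flow 9450 L/s.
Half-life 0.36 d → k = ln 2 / 0.36 = 1.925 d⁻¹.
After decay, C = 5.311 × e^(−kt) = 5.311 × 0.1024 = 0.5441 mg/L.
Second outfall: C = (9450·0.5441 + 242.0·4.250)/9692 = 0.6367 mg/L.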